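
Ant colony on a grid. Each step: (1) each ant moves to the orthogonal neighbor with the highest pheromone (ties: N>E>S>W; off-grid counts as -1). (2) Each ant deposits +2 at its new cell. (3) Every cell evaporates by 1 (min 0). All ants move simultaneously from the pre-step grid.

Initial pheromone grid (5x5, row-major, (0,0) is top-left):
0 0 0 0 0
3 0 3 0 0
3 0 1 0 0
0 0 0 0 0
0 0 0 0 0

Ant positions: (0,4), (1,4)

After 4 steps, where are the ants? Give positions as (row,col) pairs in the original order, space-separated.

Step 1: ant0:(0,4)->S->(1,4) | ant1:(1,4)->N->(0,4)
  grid max=2 at (1,0)
Step 2: ant0:(1,4)->N->(0,4) | ant1:(0,4)->S->(1,4)
  grid max=2 at (0,4)
Step 3: ant0:(0,4)->S->(1,4) | ant1:(1,4)->N->(0,4)
  grid max=3 at (0,4)
Step 4: ant0:(1,4)->N->(0,4) | ant1:(0,4)->S->(1,4)
  grid max=4 at (0,4)

(0,4) (1,4)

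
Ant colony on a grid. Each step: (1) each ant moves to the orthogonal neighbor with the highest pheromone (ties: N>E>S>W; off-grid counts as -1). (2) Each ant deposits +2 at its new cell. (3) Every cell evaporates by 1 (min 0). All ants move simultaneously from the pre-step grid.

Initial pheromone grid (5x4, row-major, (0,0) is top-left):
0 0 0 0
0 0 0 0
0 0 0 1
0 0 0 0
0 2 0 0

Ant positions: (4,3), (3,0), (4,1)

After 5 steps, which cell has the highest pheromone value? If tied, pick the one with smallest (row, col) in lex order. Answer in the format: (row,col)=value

Answer: (0,2)=1

Derivation:
Step 1: ant0:(4,3)->N->(3,3) | ant1:(3,0)->N->(2,0) | ant2:(4,1)->N->(3,1)
  grid max=1 at (2,0)
Step 2: ant0:(3,3)->N->(2,3) | ant1:(2,0)->N->(1,0) | ant2:(3,1)->S->(4,1)
  grid max=2 at (4,1)
Step 3: ant0:(2,3)->N->(1,3) | ant1:(1,0)->N->(0,0) | ant2:(4,1)->N->(3,1)
  grid max=1 at (0,0)
Step 4: ant0:(1,3)->N->(0,3) | ant1:(0,0)->E->(0,1) | ant2:(3,1)->S->(4,1)
  grid max=2 at (4,1)
Step 5: ant0:(0,3)->S->(1,3) | ant1:(0,1)->E->(0,2) | ant2:(4,1)->N->(3,1)
  grid max=1 at (0,2)
Final grid:
  0 0 1 0
  0 0 0 1
  0 0 0 0
  0 1 0 0
  0 1 0 0
Max pheromone 1 at (0,2)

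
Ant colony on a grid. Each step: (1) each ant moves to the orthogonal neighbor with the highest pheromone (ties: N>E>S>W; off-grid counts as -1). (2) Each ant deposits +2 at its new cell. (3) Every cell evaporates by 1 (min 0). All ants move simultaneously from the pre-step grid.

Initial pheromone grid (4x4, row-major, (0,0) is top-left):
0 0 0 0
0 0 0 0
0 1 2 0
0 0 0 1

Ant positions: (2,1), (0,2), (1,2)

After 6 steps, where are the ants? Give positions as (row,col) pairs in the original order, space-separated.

Step 1: ant0:(2,1)->E->(2,2) | ant1:(0,2)->E->(0,3) | ant2:(1,2)->S->(2,2)
  grid max=5 at (2,2)
Step 2: ant0:(2,2)->N->(1,2) | ant1:(0,3)->S->(1,3) | ant2:(2,2)->N->(1,2)
  grid max=4 at (2,2)
Step 3: ant0:(1,2)->S->(2,2) | ant1:(1,3)->W->(1,2) | ant2:(1,2)->S->(2,2)
  grid max=7 at (2,2)
Step 4: ant0:(2,2)->N->(1,2) | ant1:(1,2)->S->(2,2) | ant2:(2,2)->N->(1,2)
  grid max=8 at (2,2)
Step 5: ant0:(1,2)->S->(2,2) | ant1:(2,2)->N->(1,2) | ant2:(1,2)->S->(2,2)
  grid max=11 at (2,2)
Step 6: ant0:(2,2)->N->(1,2) | ant1:(1,2)->S->(2,2) | ant2:(2,2)->N->(1,2)
  grid max=12 at (2,2)

(1,2) (2,2) (1,2)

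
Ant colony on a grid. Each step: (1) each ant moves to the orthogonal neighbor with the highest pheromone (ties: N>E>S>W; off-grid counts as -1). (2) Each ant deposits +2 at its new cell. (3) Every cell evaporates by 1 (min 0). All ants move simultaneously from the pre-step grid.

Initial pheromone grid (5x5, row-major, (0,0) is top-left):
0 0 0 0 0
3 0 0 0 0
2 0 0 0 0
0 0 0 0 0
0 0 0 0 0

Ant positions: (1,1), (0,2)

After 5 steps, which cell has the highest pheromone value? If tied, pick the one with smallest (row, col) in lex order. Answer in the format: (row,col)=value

Step 1: ant0:(1,1)->W->(1,0) | ant1:(0,2)->E->(0,3)
  grid max=4 at (1,0)
Step 2: ant0:(1,0)->S->(2,0) | ant1:(0,3)->E->(0,4)
  grid max=3 at (1,0)
Step 3: ant0:(2,0)->N->(1,0) | ant1:(0,4)->S->(1,4)
  grid max=4 at (1,0)
Step 4: ant0:(1,0)->S->(2,0) | ant1:(1,4)->N->(0,4)
  grid max=3 at (1,0)
Step 5: ant0:(2,0)->N->(1,0) | ant1:(0,4)->S->(1,4)
  grid max=4 at (1,0)
Final grid:
  0 0 0 0 0
  4 0 0 0 1
  1 0 0 0 0
  0 0 0 0 0
  0 0 0 0 0
Max pheromone 4 at (1,0)

Answer: (1,0)=4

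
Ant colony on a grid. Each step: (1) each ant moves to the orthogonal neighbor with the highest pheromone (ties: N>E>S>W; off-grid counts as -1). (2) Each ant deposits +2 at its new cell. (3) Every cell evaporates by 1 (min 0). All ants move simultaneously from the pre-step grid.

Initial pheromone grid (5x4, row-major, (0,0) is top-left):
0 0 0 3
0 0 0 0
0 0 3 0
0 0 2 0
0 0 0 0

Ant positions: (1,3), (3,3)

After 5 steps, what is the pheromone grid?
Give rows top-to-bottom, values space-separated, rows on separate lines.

After step 1: ants at (0,3),(3,2)
  0 0 0 4
  0 0 0 0
  0 0 2 0
  0 0 3 0
  0 0 0 0
After step 2: ants at (1,3),(2,2)
  0 0 0 3
  0 0 0 1
  0 0 3 0
  0 0 2 0
  0 0 0 0
After step 3: ants at (0,3),(3,2)
  0 0 0 4
  0 0 0 0
  0 0 2 0
  0 0 3 0
  0 0 0 0
After step 4: ants at (1,3),(2,2)
  0 0 0 3
  0 0 0 1
  0 0 3 0
  0 0 2 0
  0 0 0 0
After step 5: ants at (0,3),(3,2)
  0 0 0 4
  0 0 0 0
  0 0 2 0
  0 0 3 0
  0 0 0 0

0 0 0 4
0 0 0 0
0 0 2 0
0 0 3 0
0 0 0 0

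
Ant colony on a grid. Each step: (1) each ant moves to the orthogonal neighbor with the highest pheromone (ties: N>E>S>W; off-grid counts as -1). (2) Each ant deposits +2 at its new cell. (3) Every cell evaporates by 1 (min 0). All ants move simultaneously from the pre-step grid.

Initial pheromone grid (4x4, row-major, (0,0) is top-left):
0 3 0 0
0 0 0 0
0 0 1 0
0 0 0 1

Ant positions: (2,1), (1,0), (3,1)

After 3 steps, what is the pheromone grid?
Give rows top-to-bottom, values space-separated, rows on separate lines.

After step 1: ants at (2,2),(0,0),(2,1)
  1 2 0 0
  0 0 0 0
  0 1 2 0
  0 0 0 0
After step 2: ants at (2,1),(0,1),(2,2)
  0 3 0 0
  0 0 0 0
  0 2 3 0
  0 0 0 0
After step 3: ants at (2,2),(0,2),(2,1)
  0 2 1 0
  0 0 0 0
  0 3 4 0
  0 0 0 0

0 2 1 0
0 0 0 0
0 3 4 0
0 0 0 0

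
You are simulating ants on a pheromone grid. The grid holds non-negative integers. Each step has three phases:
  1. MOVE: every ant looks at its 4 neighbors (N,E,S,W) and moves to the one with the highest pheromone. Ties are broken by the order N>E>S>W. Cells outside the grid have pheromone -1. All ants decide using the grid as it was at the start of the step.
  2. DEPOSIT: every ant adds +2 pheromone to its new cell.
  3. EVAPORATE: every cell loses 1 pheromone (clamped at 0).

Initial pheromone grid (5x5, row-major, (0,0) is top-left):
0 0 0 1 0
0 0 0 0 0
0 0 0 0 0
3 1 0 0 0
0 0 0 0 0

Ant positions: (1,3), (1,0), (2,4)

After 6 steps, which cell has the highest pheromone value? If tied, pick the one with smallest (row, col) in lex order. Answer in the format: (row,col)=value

Step 1: ant0:(1,3)->N->(0,3) | ant1:(1,0)->N->(0,0) | ant2:(2,4)->N->(1,4)
  grid max=2 at (0,3)
Step 2: ant0:(0,3)->E->(0,4) | ant1:(0,0)->E->(0,1) | ant2:(1,4)->N->(0,4)
  grid max=3 at (0,4)
Step 3: ant0:(0,4)->W->(0,3) | ant1:(0,1)->E->(0,2) | ant2:(0,4)->W->(0,3)
  grid max=4 at (0,3)
Step 4: ant0:(0,3)->E->(0,4) | ant1:(0,2)->E->(0,3) | ant2:(0,3)->E->(0,4)
  grid max=5 at (0,3)
Step 5: ant0:(0,4)->W->(0,3) | ant1:(0,3)->E->(0,4) | ant2:(0,4)->W->(0,3)
  grid max=8 at (0,3)
Step 6: ant0:(0,3)->E->(0,4) | ant1:(0,4)->W->(0,3) | ant2:(0,3)->E->(0,4)
  grid max=9 at (0,3)
Final grid:
  0 0 0 9 9
  0 0 0 0 0
  0 0 0 0 0
  0 0 0 0 0
  0 0 0 0 0
Max pheromone 9 at (0,3)

Answer: (0,3)=9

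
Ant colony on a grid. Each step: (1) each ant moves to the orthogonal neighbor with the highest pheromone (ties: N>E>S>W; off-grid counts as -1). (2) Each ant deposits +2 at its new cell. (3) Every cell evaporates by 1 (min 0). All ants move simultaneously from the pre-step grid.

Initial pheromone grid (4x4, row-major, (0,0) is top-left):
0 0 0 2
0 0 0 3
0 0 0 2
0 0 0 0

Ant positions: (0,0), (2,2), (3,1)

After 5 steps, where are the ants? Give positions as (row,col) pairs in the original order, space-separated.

Step 1: ant0:(0,0)->E->(0,1) | ant1:(2,2)->E->(2,3) | ant2:(3,1)->N->(2,1)
  grid max=3 at (2,3)
Step 2: ant0:(0,1)->E->(0,2) | ant1:(2,3)->N->(1,3) | ant2:(2,1)->N->(1,1)
  grid max=3 at (1,3)
Step 3: ant0:(0,2)->E->(0,3) | ant1:(1,3)->S->(2,3) | ant2:(1,1)->N->(0,1)
  grid max=3 at (2,3)
Step 4: ant0:(0,3)->S->(1,3) | ant1:(2,3)->N->(1,3) | ant2:(0,1)->E->(0,2)
  grid max=5 at (1,3)
Step 5: ant0:(1,3)->S->(2,3) | ant1:(1,3)->S->(2,3) | ant2:(0,2)->E->(0,3)
  grid max=5 at (2,3)

(2,3) (2,3) (0,3)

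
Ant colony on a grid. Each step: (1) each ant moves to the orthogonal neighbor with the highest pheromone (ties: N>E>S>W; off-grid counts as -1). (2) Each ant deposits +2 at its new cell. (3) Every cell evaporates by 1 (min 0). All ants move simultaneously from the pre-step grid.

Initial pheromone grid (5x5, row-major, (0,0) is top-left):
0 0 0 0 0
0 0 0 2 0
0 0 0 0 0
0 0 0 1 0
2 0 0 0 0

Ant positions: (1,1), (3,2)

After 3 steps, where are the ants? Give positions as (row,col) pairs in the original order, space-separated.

Step 1: ant0:(1,1)->N->(0,1) | ant1:(3,2)->E->(3,3)
  grid max=2 at (3,3)
Step 2: ant0:(0,1)->E->(0,2) | ant1:(3,3)->N->(2,3)
  grid max=1 at (0,2)
Step 3: ant0:(0,2)->E->(0,3) | ant1:(2,3)->S->(3,3)
  grid max=2 at (3,3)

(0,3) (3,3)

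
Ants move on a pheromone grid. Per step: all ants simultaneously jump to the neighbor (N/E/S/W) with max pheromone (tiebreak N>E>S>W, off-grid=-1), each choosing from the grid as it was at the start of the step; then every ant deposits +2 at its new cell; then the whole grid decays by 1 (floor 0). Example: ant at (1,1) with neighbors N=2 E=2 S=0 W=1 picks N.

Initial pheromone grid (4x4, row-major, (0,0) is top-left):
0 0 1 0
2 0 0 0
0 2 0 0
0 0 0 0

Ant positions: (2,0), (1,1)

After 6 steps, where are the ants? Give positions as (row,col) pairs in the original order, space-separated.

Step 1: ant0:(2,0)->N->(1,0) | ant1:(1,1)->S->(2,1)
  grid max=3 at (1,0)
Step 2: ant0:(1,0)->N->(0,0) | ant1:(2,1)->N->(1,1)
  grid max=2 at (1,0)
Step 3: ant0:(0,0)->S->(1,0) | ant1:(1,1)->S->(2,1)
  grid max=3 at (1,0)
Step 4: ant0:(1,0)->N->(0,0) | ant1:(2,1)->N->(1,1)
  grid max=2 at (1,0)
Step 5: ant0:(0,0)->S->(1,0) | ant1:(1,1)->S->(2,1)
  grid max=3 at (1,0)
Step 6: ant0:(1,0)->N->(0,0) | ant1:(2,1)->N->(1,1)
  grid max=2 at (1,0)

(0,0) (1,1)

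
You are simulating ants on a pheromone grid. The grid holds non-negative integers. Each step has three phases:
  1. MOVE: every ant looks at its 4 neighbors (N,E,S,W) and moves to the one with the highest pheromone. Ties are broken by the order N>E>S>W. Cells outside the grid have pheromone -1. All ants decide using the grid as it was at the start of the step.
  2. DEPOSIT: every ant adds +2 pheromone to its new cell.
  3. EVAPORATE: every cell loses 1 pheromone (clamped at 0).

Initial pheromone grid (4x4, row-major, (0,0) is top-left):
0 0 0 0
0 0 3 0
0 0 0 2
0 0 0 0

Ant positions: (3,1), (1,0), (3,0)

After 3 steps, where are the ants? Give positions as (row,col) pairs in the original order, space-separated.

Step 1: ant0:(3,1)->N->(2,1) | ant1:(1,0)->N->(0,0) | ant2:(3,0)->N->(2,0)
  grid max=2 at (1,2)
Step 2: ant0:(2,1)->W->(2,0) | ant1:(0,0)->E->(0,1) | ant2:(2,0)->E->(2,1)
  grid max=2 at (2,0)
Step 3: ant0:(2,0)->E->(2,1) | ant1:(0,1)->E->(0,2) | ant2:(2,1)->W->(2,0)
  grid max=3 at (2,0)

(2,1) (0,2) (2,0)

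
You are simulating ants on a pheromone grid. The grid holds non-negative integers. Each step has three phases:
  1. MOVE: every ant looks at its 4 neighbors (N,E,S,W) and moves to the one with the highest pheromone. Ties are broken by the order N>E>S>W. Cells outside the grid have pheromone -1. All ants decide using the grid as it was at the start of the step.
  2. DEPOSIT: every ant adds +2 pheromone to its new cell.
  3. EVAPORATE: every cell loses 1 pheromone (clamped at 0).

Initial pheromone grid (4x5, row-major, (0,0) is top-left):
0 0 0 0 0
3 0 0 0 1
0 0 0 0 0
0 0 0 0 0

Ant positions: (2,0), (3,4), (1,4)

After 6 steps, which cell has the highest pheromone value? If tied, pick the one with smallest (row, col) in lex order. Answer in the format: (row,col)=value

Answer: (1,4)=7

Derivation:
Step 1: ant0:(2,0)->N->(1,0) | ant1:(3,4)->N->(2,4) | ant2:(1,4)->N->(0,4)
  grid max=4 at (1,0)
Step 2: ant0:(1,0)->N->(0,0) | ant1:(2,4)->N->(1,4) | ant2:(0,4)->S->(1,4)
  grid max=3 at (1,0)
Step 3: ant0:(0,0)->S->(1,0) | ant1:(1,4)->N->(0,4) | ant2:(1,4)->N->(0,4)
  grid max=4 at (1,0)
Step 4: ant0:(1,0)->N->(0,0) | ant1:(0,4)->S->(1,4) | ant2:(0,4)->S->(1,4)
  grid max=5 at (1,4)
Step 5: ant0:(0,0)->S->(1,0) | ant1:(1,4)->N->(0,4) | ant2:(1,4)->N->(0,4)
  grid max=5 at (0,4)
Step 6: ant0:(1,0)->N->(0,0) | ant1:(0,4)->S->(1,4) | ant2:(0,4)->S->(1,4)
  grid max=7 at (1,4)
Final grid:
  1 0 0 0 4
  3 0 0 0 7
  0 0 0 0 0
  0 0 0 0 0
Max pheromone 7 at (1,4)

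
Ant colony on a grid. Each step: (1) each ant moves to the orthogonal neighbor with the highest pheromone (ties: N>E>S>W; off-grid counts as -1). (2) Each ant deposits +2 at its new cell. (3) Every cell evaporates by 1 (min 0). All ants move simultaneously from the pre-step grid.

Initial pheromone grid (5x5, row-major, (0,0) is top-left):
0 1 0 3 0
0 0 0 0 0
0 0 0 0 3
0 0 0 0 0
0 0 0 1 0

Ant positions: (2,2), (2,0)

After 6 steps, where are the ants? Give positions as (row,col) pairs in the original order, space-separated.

Step 1: ant0:(2,2)->N->(1,2) | ant1:(2,0)->N->(1,0)
  grid max=2 at (0,3)
Step 2: ant0:(1,2)->N->(0,2) | ant1:(1,0)->N->(0,0)
  grid max=1 at (0,0)
Step 3: ant0:(0,2)->E->(0,3) | ant1:(0,0)->E->(0,1)
  grid max=2 at (0,3)
Step 4: ant0:(0,3)->E->(0,4) | ant1:(0,1)->E->(0,2)
  grid max=1 at (0,2)
Step 5: ant0:(0,4)->W->(0,3) | ant1:(0,2)->E->(0,3)
  grid max=4 at (0,3)
Step 6: ant0:(0,3)->E->(0,4) | ant1:(0,3)->E->(0,4)
  grid max=3 at (0,3)

(0,4) (0,4)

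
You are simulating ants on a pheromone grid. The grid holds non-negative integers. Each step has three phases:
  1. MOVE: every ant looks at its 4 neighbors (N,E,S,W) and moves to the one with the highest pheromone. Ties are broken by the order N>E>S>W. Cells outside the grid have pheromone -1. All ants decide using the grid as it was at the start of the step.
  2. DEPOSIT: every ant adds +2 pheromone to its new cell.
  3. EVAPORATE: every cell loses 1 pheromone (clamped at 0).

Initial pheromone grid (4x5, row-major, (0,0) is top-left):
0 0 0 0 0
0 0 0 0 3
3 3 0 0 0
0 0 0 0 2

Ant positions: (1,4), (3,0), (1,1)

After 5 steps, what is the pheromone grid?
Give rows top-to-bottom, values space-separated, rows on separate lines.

After step 1: ants at (0,4),(2,0),(2,1)
  0 0 0 0 1
  0 0 0 0 2
  4 4 0 0 0
  0 0 0 0 1
After step 2: ants at (1,4),(2,1),(2,0)
  0 0 0 0 0
  0 0 0 0 3
  5 5 0 0 0
  0 0 0 0 0
After step 3: ants at (0,4),(2,0),(2,1)
  0 0 0 0 1
  0 0 0 0 2
  6 6 0 0 0
  0 0 0 0 0
After step 4: ants at (1,4),(2,1),(2,0)
  0 0 0 0 0
  0 0 0 0 3
  7 7 0 0 0
  0 0 0 0 0
After step 5: ants at (0,4),(2,0),(2,1)
  0 0 0 0 1
  0 0 0 0 2
  8 8 0 0 0
  0 0 0 0 0

0 0 0 0 1
0 0 0 0 2
8 8 0 0 0
0 0 0 0 0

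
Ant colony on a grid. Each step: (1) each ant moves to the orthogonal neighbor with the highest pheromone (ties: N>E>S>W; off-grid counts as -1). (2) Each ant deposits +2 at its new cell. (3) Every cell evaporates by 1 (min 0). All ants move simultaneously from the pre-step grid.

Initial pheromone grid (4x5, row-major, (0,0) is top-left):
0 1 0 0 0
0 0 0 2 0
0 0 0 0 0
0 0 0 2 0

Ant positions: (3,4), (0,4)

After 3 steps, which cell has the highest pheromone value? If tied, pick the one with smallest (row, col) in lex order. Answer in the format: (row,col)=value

Step 1: ant0:(3,4)->W->(3,3) | ant1:(0,4)->S->(1,4)
  grid max=3 at (3,3)
Step 2: ant0:(3,3)->N->(2,3) | ant1:(1,4)->W->(1,3)
  grid max=2 at (1,3)
Step 3: ant0:(2,3)->N->(1,3) | ant1:(1,3)->S->(2,3)
  grid max=3 at (1,3)
Final grid:
  0 0 0 0 0
  0 0 0 3 0
  0 0 0 2 0
  0 0 0 1 0
Max pheromone 3 at (1,3)

Answer: (1,3)=3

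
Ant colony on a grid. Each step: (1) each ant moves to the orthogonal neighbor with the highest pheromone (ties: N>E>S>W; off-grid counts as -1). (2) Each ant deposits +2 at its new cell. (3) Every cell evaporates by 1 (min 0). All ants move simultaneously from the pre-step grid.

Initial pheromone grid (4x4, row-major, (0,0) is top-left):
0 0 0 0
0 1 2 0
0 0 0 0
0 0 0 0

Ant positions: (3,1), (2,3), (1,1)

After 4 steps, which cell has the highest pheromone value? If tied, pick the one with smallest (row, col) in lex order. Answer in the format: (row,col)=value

Answer: (1,2)=8

Derivation:
Step 1: ant0:(3,1)->N->(2,1) | ant1:(2,3)->N->(1,3) | ant2:(1,1)->E->(1,2)
  grid max=3 at (1,2)
Step 2: ant0:(2,1)->N->(1,1) | ant1:(1,3)->W->(1,2) | ant2:(1,2)->E->(1,3)
  grid max=4 at (1,2)
Step 3: ant0:(1,1)->E->(1,2) | ant1:(1,2)->E->(1,3) | ant2:(1,3)->W->(1,2)
  grid max=7 at (1,2)
Step 4: ant0:(1,2)->E->(1,3) | ant1:(1,3)->W->(1,2) | ant2:(1,2)->E->(1,3)
  grid max=8 at (1,2)
Final grid:
  0 0 0 0
  0 0 8 6
  0 0 0 0
  0 0 0 0
Max pheromone 8 at (1,2)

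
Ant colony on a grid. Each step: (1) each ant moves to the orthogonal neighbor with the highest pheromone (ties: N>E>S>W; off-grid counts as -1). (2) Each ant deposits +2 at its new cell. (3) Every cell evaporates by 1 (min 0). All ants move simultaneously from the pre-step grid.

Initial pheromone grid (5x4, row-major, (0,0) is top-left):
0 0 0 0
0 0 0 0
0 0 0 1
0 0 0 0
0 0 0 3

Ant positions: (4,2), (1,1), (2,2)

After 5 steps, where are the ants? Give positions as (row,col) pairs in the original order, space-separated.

Step 1: ant0:(4,2)->E->(4,3) | ant1:(1,1)->N->(0,1) | ant2:(2,2)->E->(2,3)
  grid max=4 at (4,3)
Step 2: ant0:(4,3)->N->(3,3) | ant1:(0,1)->E->(0,2) | ant2:(2,3)->N->(1,3)
  grid max=3 at (4,3)
Step 3: ant0:(3,3)->S->(4,3) | ant1:(0,2)->E->(0,3) | ant2:(1,3)->S->(2,3)
  grid max=4 at (4,3)
Step 4: ant0:(4,3)->N->(3,3) | ant1:(0,3)->S->(1,3) | ant2:(2,3)->N->(1,3)
  grid max=3 at (1,3)
Step 5: ant0:(3,3)->S->(4,3) | ant1:(1,3)->S->(2,3) | ant2:(1,3)->S->(2,3)
  grid max=4 at (2,3)

(4,3) (2,3) (2,3)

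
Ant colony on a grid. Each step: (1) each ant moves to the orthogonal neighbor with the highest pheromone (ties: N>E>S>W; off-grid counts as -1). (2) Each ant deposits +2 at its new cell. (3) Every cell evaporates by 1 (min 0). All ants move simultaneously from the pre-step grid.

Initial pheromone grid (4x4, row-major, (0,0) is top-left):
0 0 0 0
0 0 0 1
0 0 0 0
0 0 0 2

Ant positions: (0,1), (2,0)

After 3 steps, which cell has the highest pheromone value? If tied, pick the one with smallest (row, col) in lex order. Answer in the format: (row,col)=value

Step 1: ant0:(0,1)->E->(0,2) | ant1:(2,0)->N->(1,0)
  grid max=1 at (0,2)
Step 2: ant0:(0,2)->E->(0,3) | ant1:(1,0)->N->(0,0)
  grid max=1 at (0,0)
Step 3: ant0:(0,3)->S->(1,3) | ant1:(0,0)->E->(0,1)
  grid max=1 at (0,1)
Final grid:
  0 1 0 0
  0 0 0 1
  0 0 0 0
  0 0 0 0
Max pheromone 1 at (0,1)

Answer: (0,1)=1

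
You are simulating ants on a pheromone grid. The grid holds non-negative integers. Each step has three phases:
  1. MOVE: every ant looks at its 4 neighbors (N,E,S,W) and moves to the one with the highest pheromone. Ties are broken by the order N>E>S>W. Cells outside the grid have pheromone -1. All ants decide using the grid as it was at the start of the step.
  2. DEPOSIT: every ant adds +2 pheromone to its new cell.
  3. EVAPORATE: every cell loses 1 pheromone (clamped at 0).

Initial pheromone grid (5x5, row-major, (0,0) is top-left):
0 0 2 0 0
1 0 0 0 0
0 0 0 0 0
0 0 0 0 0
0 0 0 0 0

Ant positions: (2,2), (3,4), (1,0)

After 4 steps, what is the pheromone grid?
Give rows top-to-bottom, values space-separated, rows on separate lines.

After step 1: ants at (1,2),(2,4),(0,0)
  1 0 1 0 0
  0 0 1 0 0
  0 0 0 0 1
  0 0 0 0 0
  0 0 0 0 0
After step 2: ants at (0,2),(1,4),(0,1)
  0 1 2 0 0
  0 0 0 0 1
  0 0 0 0 0
  0 0 0 0 0
  0 0 0 0 0
After step 3: ants at (0,1),(0,4),(0,2)
  0 2 3 0 1
  0 0 0 0 0
  0 0 0 0 0
  0 0 0 0 0
  0 0 0 0 0
After step 4: ants at (0,2),(1,4),(0,1)
  0 3 4 0 0
  0 0 0 0 1
  0 0 0 0 0
  0 0 0 0 0
  0 0 0 0 0

0 3 4 0 0
0 0 0 0 1
0 0 0 0 0
0 0 0 0 0
0 0 0 0 0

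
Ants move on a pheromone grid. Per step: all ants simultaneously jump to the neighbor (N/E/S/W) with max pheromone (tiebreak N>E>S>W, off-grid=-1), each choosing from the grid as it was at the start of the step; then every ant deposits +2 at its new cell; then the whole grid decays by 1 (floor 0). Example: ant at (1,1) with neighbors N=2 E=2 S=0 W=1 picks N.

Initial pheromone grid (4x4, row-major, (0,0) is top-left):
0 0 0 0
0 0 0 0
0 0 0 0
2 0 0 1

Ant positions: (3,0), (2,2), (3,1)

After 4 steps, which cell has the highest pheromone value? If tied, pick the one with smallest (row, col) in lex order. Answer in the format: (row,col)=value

Answer: (3,0)=6

Derivation:
Step 1: ant0:(3,0)->N->(2,0) | ant1:(2,2)->N->(1,2) | ant2:(3,1)->W->(3,0)
  grid max=3 at (3,0)
Step 2: ant0:(2,0)->S->(3,0) | ant1:(1,2)->N->(0,2) | ant2:(3,0)->N->(2,0)
  grid max=4 at (3,0)
Step 3: ant0:(3,0)->N->(2,0) | ant1:(0,2)->E->(0,3) | ant2:(2,0)->S->(3,0)
  grid max=5 at (3,0)
Step 4: ant0:(2,0)->S->(3,0) | ant1:(0,3)->S->(1,3) | ant2:(3,0)->N->(2,0)
  grid max=6 at (3,0)
Final grid:
  0 0 0 0
  0 0 0 1
  4 0 0 0
  6 0 0 0
Max pheromone 6 at (3,0)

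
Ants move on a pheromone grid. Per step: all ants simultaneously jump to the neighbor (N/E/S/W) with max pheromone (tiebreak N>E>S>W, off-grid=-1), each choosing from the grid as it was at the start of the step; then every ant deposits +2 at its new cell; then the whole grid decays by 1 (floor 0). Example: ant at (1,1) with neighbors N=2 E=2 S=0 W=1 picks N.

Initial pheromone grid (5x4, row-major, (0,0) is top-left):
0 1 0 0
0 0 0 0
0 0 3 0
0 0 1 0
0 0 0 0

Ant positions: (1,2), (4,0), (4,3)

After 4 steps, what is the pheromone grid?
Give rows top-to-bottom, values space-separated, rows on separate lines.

After step 1: ants at (2,2),(3,0),(3,3)
  0 0 0 0
  0 0 0 0
  0 0 4 0
  1 0 0 1
  0 0 0 0
After step 2: ants at (1,2),(2,0),(2,3)
  0 0 0 0
  0 0 1 0
  1 0 3 1
  0 0 0 0
  0 0 0 0
After step 3: ants at (2,2),(1,0),(2,2)
  0 0 0 0
  1 0 0 0
  0 0 6 0
  0 0 0 0
  0 0 0 0
After step 4: ants at (1,2),(0,0),(1,2)
  1 0 0 0
  0 0 3 0
  0 0 5 0
  0 0 0 0
  0 0 0 0

1 0 0 0
0 0 3 0
0 0 5 0
0 0 0 0
0 0 0 0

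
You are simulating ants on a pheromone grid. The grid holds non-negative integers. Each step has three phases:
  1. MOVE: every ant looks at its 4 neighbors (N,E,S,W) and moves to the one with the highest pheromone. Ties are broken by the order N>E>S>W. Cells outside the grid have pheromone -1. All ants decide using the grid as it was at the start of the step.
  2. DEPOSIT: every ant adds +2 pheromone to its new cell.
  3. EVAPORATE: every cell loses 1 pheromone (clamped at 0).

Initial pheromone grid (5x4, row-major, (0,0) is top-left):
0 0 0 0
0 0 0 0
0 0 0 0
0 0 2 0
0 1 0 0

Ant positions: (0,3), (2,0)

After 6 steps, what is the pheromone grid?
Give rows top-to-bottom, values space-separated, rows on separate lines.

After step 1: ants at (1,3),(1,0)
  0 0 0 0
  1 0 0 1
  0 0 0 0
  0 0 1 0
  0 0 0 0
After step 2: ants at (0,3),(0,0)
  1 0 0 1
  0 0 0 0
  0 0 0 0
  0 0 0 0
  0 0 0 0
After step 3: ants at (1,3),(0,1)
  0 1 0 0
  0 0 0 1
  0 0 0 0
  0 0 0 0
  0 0 0 0
After step 4: ants at (0,3),(0,2)
  0 0 1 1
  0 0 0 0
  0 0 0 0
  0 0 0 0
  0 0 0 0
After step 5: ants at (0,2),(0,3)
  0 0 2 2
  0 0 0 0
  0 0 0 0
  0 0 0 0
  0 0 0 0
After step 6: ants at (0,3),(0,2)
  0 0 3 3
  0 0 0 0
  0 0 0 0
  0 0 0 0
  0 0 0 0

0 0 3 3
0 0 0 0
0 0 0 0
0 0 0 0
0 0 0 0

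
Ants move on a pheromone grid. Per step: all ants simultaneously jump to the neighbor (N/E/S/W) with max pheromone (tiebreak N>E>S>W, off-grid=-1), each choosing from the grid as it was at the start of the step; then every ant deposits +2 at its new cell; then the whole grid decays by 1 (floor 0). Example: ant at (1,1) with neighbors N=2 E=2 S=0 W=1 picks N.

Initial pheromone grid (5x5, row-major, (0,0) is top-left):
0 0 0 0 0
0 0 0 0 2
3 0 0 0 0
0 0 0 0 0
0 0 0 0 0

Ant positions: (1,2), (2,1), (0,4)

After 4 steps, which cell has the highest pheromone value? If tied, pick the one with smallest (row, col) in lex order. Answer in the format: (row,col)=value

Step 1: ant0:(1,2)->N->(0,2) | ant1:(2,1)->W->(2,0) | ant2:(0,4)->S->(1,4)
  grid max=4 at (2,0)
Step 2: ant0:(0,2)->E->(0,3) | ant1:(2,0)->N->(1,0) | ant2:(1,4)->N->(0,4)
  grid max=3 at (2,0)
Step 3: ant0:(0,3)->E->(0,4) | ant1:(1,0)->S->(2,0) | ant2:(0,4)->S->(1,4)
  grid max=4 at (2,0)
Step 4: ant0:(0,4)->S->(1,4) | ant1:(2,0)->N->(1,0) | ant2:(1,4)->N->(0,4)
  grid max=4 at (1,4)
Final grid:
  0 0 0 0 3
  1 0 0 0 4
  3 0 0 0 0
  0 0 0 0 0
  0 0 0 0 0
Max pheromone 4 at (1,4)

Answer: (1,4)=4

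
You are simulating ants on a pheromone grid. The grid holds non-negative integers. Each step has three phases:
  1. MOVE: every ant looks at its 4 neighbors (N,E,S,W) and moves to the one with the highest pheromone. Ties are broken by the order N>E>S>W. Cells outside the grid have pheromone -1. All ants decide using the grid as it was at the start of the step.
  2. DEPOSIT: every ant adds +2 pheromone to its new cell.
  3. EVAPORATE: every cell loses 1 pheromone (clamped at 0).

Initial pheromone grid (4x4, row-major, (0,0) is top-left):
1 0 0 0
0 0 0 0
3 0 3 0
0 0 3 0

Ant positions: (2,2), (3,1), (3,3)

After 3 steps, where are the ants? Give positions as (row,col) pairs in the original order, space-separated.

Step 1: ant0:(2,2)->S->(3,2) | ant1:(3,1)->E->(3,2) | ant2:(3,3)->W->(3,2)
  grid max=8 at (3,2)
Step 2: ant0:(3,2)->N->(2,2) | ant1:(3,2)->N->(2,2) | ant2:(3,2)->N->(2,2)
  grid max=7 at (2,2)
Step 3: ant0:(2,2)->S->(3,2) | ant1:(2,2)->S->(3,2) | ant2:(2,2)->S->(3,2)
  grid max=12 at (3,2)

(3,2) (3,2) (3,2)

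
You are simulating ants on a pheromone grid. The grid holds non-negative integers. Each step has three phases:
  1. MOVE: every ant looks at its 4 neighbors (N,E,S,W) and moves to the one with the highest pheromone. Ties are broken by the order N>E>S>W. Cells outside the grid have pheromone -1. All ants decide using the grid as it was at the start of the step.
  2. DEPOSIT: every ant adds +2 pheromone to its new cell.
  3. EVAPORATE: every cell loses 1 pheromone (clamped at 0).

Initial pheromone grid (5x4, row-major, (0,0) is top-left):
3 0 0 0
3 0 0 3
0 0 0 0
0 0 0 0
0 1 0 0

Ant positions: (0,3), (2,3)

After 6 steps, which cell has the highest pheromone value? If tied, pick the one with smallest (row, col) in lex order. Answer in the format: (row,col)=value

Step 1: ant0:(0,3)->S->(1,3) | ant1:(2,3)->N->(1,3)
  grid max=6 at (1,3)
Step 2: ant0:(1,3)->N->(0,3) | ant1:(1,3)->N->(0,3)
  grid max=5 at (1,3)
Step 3: ant0:(0,3)->S->(1,3) | ant1:(0,3)->S->(1,3)
  grid max=8 at (1,3)
Step 4: ant0:(1,3)->N->(0,3) | ant1:(1,3)->N->(0,3)
  grid max=7 at (1,3)
Step 5: ant0:(0,3)->S->(1,3) | ant1:(0,3)->S->(1,3)
  grid max=10 at (1,3)
Step 6: ant0:(1,3)->N->(0,3) | ant1:(1,3)->N->(0,3)
  grid max=9 at (1,3)
Final grid:
  0 0 0 7
  0 0 0 9
  0 0 0 0
  0 0 0 0
  0 0 0 0
Max pheromone 9 at (1,3)

Answer: (1,3)=9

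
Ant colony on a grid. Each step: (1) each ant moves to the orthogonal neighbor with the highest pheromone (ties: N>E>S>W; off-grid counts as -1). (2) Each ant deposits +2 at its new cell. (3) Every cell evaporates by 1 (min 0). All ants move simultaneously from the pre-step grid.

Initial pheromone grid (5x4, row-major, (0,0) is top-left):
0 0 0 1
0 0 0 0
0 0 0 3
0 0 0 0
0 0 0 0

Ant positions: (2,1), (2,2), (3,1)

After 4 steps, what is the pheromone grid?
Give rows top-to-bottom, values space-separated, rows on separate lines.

After step 1: ants at (1,1),(2,3),(2,1)
  0 0 0 0
  0 1 0 0
  0 1 0 4
  0 0 0 0
  0 0 0 0
After step 2: ants at (2,1),(1,3),(1,1)
  0 0 0 0
  0 2 0 1
  0 2 0 3
  0 0 0 0
  0 0 0 0
After step 3: ants at (1,1),(2,3),(2,1)
  0 0 0 0
  0 3 0 0
  0 3 0 4
  0 0 0 0
  0 0 0 0
After step 4: ants at (2,1),(1,3),(1,1)
  0 0 0 0
  0 4 0 1
  0 4 0 3
  0 0 0 0
  0 0 0 0

0 0 0 0
0 4 0 1
0 4 0 3
0 0 0 0
0 0 0 0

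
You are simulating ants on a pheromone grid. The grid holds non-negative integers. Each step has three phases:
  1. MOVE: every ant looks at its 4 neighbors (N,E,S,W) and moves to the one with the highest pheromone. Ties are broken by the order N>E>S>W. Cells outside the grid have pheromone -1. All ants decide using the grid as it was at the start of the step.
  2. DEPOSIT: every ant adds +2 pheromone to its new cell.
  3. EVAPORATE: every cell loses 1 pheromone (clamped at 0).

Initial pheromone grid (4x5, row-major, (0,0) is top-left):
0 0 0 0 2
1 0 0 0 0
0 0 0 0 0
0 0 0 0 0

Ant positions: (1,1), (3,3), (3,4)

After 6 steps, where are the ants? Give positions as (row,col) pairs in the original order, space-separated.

Step 1: ant0:(1,1)->W->(1,0) | ant1:(3,3)->N->(2,3) | ant2:(3,4)->N->(2,4)
  grid max=2 at (1,0)
Step 2: ant0:(1,0)->N->(0,0) | ant1:(2,3)->E->(2,4) | ant2:(2,4)->W->(2,3)
  grid max=2 at (2,3)
Step 3: ant0:(0,0)->S->(1,0) | ant1:(2,4)->W->(2,3) | ant2:(2,3)->E->(2,4)
  grid max=3 at (2,3)
Step 4: ant0:(1,0)->N->(0,0) | ant1:(2,3)->E->(2,4) | ant2:(2,4)->W->(2,3)
  grid max=4 at (2,3)
Step 5: ant0:(0,0)->S->(1,0) | ant1:(2,4)->W->(2,3) | ant2:(2,3)->E->(2,4)
  grid max=5 at (2,3)
Step 6: ant0:(1,0)->N->(0,0) | ant1:(2,3)->E->(2,4) | ant2:(2,4)->W->(2,3)
  grid max=6 at (2,3)

(0,0) (2,4) (2,3)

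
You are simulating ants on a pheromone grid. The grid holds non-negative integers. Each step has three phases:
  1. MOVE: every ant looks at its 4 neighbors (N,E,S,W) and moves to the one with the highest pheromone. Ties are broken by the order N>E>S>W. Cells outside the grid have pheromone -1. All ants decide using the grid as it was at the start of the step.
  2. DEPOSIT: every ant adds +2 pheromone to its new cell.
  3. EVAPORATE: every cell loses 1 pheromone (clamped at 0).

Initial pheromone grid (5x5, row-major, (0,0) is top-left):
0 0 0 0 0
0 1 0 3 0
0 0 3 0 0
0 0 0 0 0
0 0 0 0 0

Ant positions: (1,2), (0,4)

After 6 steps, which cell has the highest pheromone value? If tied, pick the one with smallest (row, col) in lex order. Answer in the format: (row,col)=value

Step 1: ant0:(1,2)->E->(1,3) | ant1:(0,4)->S->(1,4)
  grid max=4 at (1,3)
Step 2: ant0:(1,3)->E->(1,4) | ant1:(1,4)->W->(1,3)
  grid max=5 at (1,3)
Step 3: ant0:(1,4)->W->(1,3) | ant1:(1,3)->E->(1,4)
  grid max=6 at (1,3)
Step 4: ant0:(1,3)->E->(1,4) | ant1:(1,4)->W->(1,3)
  grid max=7 at (1,3)
Step 5: ant0:(1,4)->W->(1,3) | ant1:(1,3)->E->(1,4)
  grid max=8 at (1,3)
Step 6: ant0:(1,3)->E->(1,4) | ant1:(1,4)->W->(1,3)
  grid max=9 at (1,3)
Final grid:
  0 0 0 0 0
  0 0 0 9 6
  0 0 0 0 0
  0 0 0 0 0
  0 0 0 0 0
Max pheromone 9 at (1,3)

Answer: (1,3)=9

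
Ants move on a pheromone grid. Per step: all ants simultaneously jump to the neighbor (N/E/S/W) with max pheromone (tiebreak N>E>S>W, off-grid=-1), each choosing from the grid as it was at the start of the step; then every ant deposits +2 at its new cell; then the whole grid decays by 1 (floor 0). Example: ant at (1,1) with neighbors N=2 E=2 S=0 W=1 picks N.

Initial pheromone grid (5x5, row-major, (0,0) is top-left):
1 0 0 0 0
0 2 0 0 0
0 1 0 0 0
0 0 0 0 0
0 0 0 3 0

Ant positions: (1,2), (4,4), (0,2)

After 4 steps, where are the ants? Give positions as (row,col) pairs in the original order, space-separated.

Step 1: ant0:(1,2)->W->(1,1) | ant1:(4,4)->W->(4,3) | ant2:(0,2)->E->(0,3)
  grid max=4 at (4,3)
Step 2: ant0:(1,1)->N->(0,1) | ant1:(4,3)->N->(3,3) | ant2:(0,3)->E->(0,4)
  grid max=3 at (4,3)
Step 3: ant0:(0,1)->S->(1,1) | ant1:(3,3)->S->(4,3) | ant2:(0,4)->S->(1,4)
  grid max=4 at (4,3)
Step 4: ant0:(1,1)->N->(0,1) | ant1:(4,3)->N->(3,3) | ant2:(1,4)->N->(0,4)
  grid max=3 at (4,3)

(0,1) (3,3) (0,4)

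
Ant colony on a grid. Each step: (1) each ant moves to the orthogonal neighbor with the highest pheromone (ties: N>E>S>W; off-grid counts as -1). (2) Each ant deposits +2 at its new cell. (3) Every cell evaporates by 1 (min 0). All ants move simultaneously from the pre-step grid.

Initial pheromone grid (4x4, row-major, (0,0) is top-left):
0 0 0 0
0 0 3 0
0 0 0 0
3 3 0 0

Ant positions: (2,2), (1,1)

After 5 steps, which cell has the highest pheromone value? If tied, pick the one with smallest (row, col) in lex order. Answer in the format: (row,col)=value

Answer: (1,2)=10

Derivation:
Step 1: ant0:(2,2)->N->(1,2) | ant1:(1,1)->E->(1,2)
  grid max=6 at (1,2)
Step 2: ant0:(1,2)->N->(0,2) | ant1:(1,2)->N->(0,2)
  grid max=5 at (1,2)
Step 3: ant0:(0,2)->S->(1,2) | ant1:(0,2)->S->(1,2)
  grid max=8 at (1,2)
Step 4: ant0:(1,2)->N->(0,2) | ant1:(1,2)->N->(0,2)
  grid max=7 at (1,2)
Step 5: ant0:(0,2)->S->(1,2) | ant1:(0,2)->S->(1,2)
  grid max=10 at (1,2)
Final grid:
  0 0 4 0
  0 0 10 0
  0 0 0 0
  0 0 0 0
Max pheromone 10 at (1,2)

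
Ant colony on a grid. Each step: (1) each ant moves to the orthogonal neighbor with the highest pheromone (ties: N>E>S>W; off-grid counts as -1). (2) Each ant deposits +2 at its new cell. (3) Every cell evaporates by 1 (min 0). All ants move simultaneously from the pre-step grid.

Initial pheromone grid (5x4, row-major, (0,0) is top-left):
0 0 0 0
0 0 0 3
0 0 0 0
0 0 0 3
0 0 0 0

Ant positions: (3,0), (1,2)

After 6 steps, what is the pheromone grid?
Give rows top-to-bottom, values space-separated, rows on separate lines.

After step 1: ants at (2,0),(1,3)
  0 0 0 0
  0 0 0 4
  1 0 0 0
  0 0 0 2
  0 0 0 0
After step 2: ants at (1,0),(0,3)
  0 0 0 1
  1 0 0 3
  0 0 0 0
  0 0 0 1
  0 0 0 0
After step 3: ants at (0,0),(1,3)
  1 0 0 0
  0 0 0 4
  0 0 0 0
  0 0 0 0
  0 0 0 0
After step 4: ants at (0,1),(0,3)
  0 1 0 1
  0 0 0 3
  0 0 0 0
  0 0 0 0
  0 0 0 0
After step 5: ants at (0,2),(1,3)
  0 0 1 0
  0 0 0 4
  0 0 0 0
  0 0 0 0
  0 0 0 0
After step 6: ants at (0,3),(0,3)
  0 0 0 3
  0 0 0 3
  0 0 0 0
  0 0 0 0
  0 0 0 0

0 0 0 3
0 0 0 3
0 0 0 0
0 0 0 0
0 0 0 0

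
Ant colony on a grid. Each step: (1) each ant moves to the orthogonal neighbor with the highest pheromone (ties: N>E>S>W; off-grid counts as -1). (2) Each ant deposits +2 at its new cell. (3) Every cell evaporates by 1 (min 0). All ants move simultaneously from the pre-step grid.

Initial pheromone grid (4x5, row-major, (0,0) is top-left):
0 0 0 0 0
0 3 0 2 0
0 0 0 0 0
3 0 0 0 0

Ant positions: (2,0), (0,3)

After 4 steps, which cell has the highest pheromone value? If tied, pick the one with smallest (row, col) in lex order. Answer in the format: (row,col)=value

Step 1: ant0:(2,0)->S->(3,0) | ant1:(0,3)->S->(1,3)
  grid max=4 at (3,0)
Step 2: ant0:(3,0)->N->(2,0) | ant1:(1,3)->N->(0,3)
  grid max=3 at (3,0)
Step 3: ant0:(2,0)->S->(3,0) | ant1:(0,3)->S->(1,3)
  grid max=4 at (3,0)
Step 4: ant0:(3,0)->N->(2,0) | ant1:(1,3)->N->(0,3)
  grid max=3 at (3,0)
Final grid:
  0 0 0 1 0
  0 0 0 2 0
  1 0 0 0 0
  3 0 0 0 0
Max pheromone 3 at (3,0)

Answer: (3,0)=3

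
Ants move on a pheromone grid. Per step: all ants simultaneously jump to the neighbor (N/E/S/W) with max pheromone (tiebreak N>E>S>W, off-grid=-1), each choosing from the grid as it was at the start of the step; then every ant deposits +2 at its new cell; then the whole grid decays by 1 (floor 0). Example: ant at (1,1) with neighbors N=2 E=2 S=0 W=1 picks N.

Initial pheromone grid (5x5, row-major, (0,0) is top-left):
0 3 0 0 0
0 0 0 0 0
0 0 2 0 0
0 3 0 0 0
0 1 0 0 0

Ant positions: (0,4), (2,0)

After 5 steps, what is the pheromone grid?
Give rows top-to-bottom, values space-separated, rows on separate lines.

After step 1: ants at (1,4),(1,0)
  0 2 0 0 0
  1 0 0 0 1
  0 0 1 0 0
  0 2 0 0 0
  0 0 0 0 0
After step 2: ants at (0,4),(0,0)
  1 1 0 0 1
  0 0 0 0 0
  0 0 0 0 0
  0 1 0 0 0
  0 0 0 0 0
After step 3: ants at (1,4),(0,1)
  0 2 0 0 0
  0 0 0 0 1
  0 0 0 0 0
  0 0 0 0 0
  0 0 0 0 0
After step 4: ants at (0,4),(0,2)
  0 1 1 0 1
  0 0 0 0 0
  0 0 0 0 0
  0 0 0 0 0
  0 0 0 0 0
After step 5: ants at (1,4),(0,1)
  0 2 0 0 0
  0 0 0 0 1
  0 0 0 0 0
  0 0 0 0 0
  0 0 0 0 0

0 2 0 0 0
0 0 0 0 1
0 0 0 0 0
0 0 0 0 0
0 0 0 0 0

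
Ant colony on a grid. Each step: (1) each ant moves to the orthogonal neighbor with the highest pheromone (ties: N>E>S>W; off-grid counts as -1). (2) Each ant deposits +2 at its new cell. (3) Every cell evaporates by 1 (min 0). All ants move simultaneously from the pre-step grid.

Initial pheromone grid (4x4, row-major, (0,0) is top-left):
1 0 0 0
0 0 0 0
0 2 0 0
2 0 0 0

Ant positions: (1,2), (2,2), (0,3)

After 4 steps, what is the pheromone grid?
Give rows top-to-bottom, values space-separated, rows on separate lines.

After step 1: ants at (0,2),(2,1),(1,3)
  0 0 1 0
  0 0 0 1
  0 3 0 0
  1 0 0 0
After step 2: ants at (0,3),(1,1),(0,3)
  0 0 0 3
  0 1 0 0
  0 2 0 0
  0 0 0 0
After step 3: ants at (1,3),(2,1),(1,3)
  0 0 0 2
  0 0 0 3
  0 3 0 0
  0 0 0 0
After step 4: ants at (0,3),(1,1),(0,3)
  0 0 0 5
  0 1 0 2
  0 2 0 0
  0 0 0 0

0 0 0 5
0 1 0 2
0 2 0 0
0 0 0 0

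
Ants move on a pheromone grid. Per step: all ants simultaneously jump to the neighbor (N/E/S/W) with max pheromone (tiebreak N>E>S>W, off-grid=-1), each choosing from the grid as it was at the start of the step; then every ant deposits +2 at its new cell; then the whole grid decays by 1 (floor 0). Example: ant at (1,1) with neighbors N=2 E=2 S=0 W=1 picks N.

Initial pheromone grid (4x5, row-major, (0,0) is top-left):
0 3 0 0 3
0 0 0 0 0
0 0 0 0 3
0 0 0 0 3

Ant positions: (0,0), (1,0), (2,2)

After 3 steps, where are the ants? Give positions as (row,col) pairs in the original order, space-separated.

Step 1: ant0:(0,0)->E->(0,1) | ant1:(1,0)->N->(0,0) | ant2:(2,2)->N->(1,2)
  grid max=4 at (0,1)
Step 2: ant0:(0,1)->W->(0,0) | ant1:(0,0)->E->(0,1) | ant2:(1,2)->N->(0,2)
  grid max=5 at (0,1)
Step 3: ant0:(0,0)->E->(0,1) | ant1:(0,1)->W->(0,0) | ant2:(0,2)->W->(0,1)
  grid max=8 at (0,1)

(0,1) (0,0) (0,1)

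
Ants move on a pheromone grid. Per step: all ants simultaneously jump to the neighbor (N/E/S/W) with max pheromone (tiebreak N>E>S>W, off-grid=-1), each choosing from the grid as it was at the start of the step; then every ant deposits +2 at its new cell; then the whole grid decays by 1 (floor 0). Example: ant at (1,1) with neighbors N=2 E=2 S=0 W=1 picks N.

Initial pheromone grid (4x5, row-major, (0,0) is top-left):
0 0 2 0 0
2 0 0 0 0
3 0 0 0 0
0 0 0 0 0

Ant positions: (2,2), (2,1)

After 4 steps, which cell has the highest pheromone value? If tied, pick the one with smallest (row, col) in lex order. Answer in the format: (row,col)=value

Step 1: ant0:(2,2)->N->(1,2) | ant1:(2,1)->W->(2,0)
  grid max=4 at (2,0)
Step 2: ant0:(1,2)->N->(0,2) | ant1:(2,0)->N->(1,0)
  grid max=3 at (2,0)
Step 3: ant0:(0,2)->E->(0,3) | ant1:(1,0)->S->(2,0)
  grid max=4 at (2,0)
Step 4: ant0:(0,3)->W->(0,2) | ant1:(2,0)->N->(1,0)
  grid max=3 at (2,0)
Final grid:
  0 0 2 0 0
  2 0 0 0 0
  3 0 0 0 0
  0 0 0 0 0
Max pheromone 3 at (2,0)

Answer: (2,0)=3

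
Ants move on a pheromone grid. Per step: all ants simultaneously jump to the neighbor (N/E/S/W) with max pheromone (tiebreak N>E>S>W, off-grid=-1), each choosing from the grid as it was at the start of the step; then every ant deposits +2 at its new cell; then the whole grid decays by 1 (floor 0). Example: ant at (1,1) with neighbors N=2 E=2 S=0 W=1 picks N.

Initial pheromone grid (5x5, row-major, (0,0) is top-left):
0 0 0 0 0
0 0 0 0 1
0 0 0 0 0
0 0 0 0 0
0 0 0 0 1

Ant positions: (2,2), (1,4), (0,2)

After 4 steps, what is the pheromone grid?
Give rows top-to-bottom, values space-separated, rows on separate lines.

After step 1: ants at (1,2),(0,4),(0,3)
  0 0 0 1 1
  0 0 1 0 0
  0 0 0 0 0
  0 0 0 0 0
  0 0 0 0 0
After step 2: ants at (0,2),(0,3),(0,4)
  0 0 1 2 2
  0 0 0 0 0
  0 0 0 0 0
  0 0 0 0 0
  0 0 0 0 0
After step 3: ants at (0,3),(0,4),(0,3)
  0 0 0 5 3
  0 0 0 0 0
  0 0 0 0 0
  0 0 0 0 0
  0 0 0 0 0
After step 4: ants at (0,4),(0,3),(0,4)
  0 0 0 6 6
  0 0 0 0 0
  0 0 0 0 0
  0 0 0 0 0
  0 0 0 0 0

0 0 0 6 6
0 0 0 0 0
0 0 0 0 0
0 0 0 0 0
0 0 0 0 0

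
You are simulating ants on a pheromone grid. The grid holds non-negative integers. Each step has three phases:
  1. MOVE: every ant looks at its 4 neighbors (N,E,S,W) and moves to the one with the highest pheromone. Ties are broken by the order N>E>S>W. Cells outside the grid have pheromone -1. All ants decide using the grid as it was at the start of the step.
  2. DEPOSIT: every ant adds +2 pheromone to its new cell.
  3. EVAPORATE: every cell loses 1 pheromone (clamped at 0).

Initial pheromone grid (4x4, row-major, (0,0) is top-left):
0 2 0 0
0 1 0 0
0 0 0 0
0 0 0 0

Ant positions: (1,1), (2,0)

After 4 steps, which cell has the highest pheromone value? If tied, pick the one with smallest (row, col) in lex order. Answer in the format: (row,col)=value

Answer: (0,1)=4

Derivation:
Step 1: ant0:(1,1)->N->(0,1) | ant1:(2,0)->N->(1,0)
  grid max=3 at (0,1)
Step 2: ant0:(0,1)->E->(0,2) | ant1:(1,0)->N->(0,0)
  grid max=2 at (0,1)
Step 3: ant0:(0,2)->W->(0,1) | ant1:(0,0)->E->(0,1)
  grid max=5 at (0,1)
Step 4: ant0:(0,1)->E->(0,2) | ant1:(0,1)->E->(0,2)
  grid max=4 at (0,1)
Final grid:
  0 4 3 0
  0 0 0 0
  0 0 0 0
  0 0 0 0
Max pheromone 4 at (0,1)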